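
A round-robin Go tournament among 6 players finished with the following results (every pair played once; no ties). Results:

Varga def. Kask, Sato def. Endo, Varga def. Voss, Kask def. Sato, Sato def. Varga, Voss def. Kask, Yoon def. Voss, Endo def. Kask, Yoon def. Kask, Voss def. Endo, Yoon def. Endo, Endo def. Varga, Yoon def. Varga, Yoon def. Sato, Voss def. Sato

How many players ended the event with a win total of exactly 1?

Win totals: Kask 1, Endo 2, Varga 2, Yoon 5, Sato 2, Voss 3.
Exactly 1: Kask — 1 player.

1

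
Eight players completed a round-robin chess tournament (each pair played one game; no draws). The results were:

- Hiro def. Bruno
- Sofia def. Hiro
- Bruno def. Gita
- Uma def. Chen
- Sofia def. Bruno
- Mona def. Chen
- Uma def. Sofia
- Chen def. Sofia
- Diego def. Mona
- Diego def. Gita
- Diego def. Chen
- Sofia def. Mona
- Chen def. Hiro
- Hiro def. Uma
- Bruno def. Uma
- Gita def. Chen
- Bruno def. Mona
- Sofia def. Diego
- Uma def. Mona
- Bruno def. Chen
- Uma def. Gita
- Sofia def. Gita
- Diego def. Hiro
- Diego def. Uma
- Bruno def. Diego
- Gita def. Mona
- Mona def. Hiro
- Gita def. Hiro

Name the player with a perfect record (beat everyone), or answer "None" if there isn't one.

None

Highest win total is Sofia with 5 (out of 7 possible).
Sofia lost to Uma, Chen, so no player went undefeated.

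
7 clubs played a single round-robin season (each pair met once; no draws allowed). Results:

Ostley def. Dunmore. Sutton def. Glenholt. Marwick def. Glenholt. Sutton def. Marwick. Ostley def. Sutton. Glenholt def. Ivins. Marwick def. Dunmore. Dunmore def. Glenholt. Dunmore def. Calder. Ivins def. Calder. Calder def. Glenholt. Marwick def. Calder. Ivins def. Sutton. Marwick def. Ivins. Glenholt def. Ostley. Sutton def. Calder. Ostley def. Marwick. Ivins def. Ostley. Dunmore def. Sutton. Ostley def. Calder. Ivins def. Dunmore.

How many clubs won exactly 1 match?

Win totals: Ostley 4, Dunmore 3, Sutton 3, Glenholt 2, Calder 1, Ivins 4, Marwick 4.
Exactly 1: Calder — 1 club.

1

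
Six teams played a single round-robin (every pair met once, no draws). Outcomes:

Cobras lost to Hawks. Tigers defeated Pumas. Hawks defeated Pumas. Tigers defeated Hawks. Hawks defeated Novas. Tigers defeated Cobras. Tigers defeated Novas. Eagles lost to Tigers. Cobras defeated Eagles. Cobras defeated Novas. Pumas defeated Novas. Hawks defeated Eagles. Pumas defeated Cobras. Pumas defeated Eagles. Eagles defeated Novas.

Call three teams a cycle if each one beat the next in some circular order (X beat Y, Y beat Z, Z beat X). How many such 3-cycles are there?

0

Of the C(6,3) = 20 triples, the cyclic ones are: none.
That is 0.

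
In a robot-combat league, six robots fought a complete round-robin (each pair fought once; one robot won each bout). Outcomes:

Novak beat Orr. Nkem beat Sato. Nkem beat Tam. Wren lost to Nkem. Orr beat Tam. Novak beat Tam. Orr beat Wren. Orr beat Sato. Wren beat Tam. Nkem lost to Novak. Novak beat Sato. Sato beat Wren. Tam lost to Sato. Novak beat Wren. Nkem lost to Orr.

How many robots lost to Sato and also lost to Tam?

0

Sato beat: Tam, Wren.
Tam beat: no one.
No one was beaten by both.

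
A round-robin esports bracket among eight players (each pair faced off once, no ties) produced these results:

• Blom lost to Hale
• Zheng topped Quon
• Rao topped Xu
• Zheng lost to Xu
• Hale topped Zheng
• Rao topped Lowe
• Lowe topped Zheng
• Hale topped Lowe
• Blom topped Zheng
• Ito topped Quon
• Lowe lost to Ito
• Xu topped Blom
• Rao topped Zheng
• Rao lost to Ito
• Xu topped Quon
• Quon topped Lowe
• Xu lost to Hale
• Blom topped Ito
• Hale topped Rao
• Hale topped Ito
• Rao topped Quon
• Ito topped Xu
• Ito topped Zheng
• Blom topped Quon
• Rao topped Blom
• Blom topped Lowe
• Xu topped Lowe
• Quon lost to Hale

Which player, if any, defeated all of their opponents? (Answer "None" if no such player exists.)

Hale has 7 wins out of 7 opponents — a perfect record.

Hale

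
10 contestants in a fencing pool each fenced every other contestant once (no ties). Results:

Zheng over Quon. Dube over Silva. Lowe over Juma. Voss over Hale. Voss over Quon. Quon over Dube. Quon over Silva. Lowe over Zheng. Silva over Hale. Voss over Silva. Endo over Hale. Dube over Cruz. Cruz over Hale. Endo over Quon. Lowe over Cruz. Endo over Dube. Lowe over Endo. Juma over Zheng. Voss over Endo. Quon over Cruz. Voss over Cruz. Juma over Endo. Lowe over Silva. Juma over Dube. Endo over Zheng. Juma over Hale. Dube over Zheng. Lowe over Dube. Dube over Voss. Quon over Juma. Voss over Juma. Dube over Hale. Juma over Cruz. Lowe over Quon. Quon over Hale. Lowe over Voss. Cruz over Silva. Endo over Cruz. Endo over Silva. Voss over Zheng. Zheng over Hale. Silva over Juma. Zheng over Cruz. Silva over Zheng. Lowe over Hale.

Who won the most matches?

Lowe

Win totals: Cruz 2, Quon 5, Voss 7, Juma 5, Hale 0, Dube 5, Lowe 9, Silva 3, Endo 6, Zheng 3.
Lowe leads with 9 wins (next highest: 7).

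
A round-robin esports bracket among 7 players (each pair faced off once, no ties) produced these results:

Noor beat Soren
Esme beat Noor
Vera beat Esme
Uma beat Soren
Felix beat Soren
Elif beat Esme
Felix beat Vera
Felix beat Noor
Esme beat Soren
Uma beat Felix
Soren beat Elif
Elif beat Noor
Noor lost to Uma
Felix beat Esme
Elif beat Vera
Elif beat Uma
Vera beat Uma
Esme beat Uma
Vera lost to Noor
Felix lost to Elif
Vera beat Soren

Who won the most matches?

Win totals: Uma 3, Soren 1, Noor 2, Vera 3, Esme 3, Elif 5, Felix 4.
Elif leads with 5 wins (next highest: 4).

Elif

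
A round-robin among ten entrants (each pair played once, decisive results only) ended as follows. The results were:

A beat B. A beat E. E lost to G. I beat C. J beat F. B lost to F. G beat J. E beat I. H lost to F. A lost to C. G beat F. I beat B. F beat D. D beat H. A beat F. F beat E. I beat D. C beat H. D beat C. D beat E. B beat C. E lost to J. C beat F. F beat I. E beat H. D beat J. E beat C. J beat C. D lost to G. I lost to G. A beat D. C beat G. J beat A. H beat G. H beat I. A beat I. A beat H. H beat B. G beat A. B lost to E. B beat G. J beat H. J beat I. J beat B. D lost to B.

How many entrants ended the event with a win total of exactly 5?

Win totals: A 6, B 3, C 4, D 4, E 4, F 5, G 6, H 3, I 3, J 7.
Exactly 5: F — 1 entrant.

1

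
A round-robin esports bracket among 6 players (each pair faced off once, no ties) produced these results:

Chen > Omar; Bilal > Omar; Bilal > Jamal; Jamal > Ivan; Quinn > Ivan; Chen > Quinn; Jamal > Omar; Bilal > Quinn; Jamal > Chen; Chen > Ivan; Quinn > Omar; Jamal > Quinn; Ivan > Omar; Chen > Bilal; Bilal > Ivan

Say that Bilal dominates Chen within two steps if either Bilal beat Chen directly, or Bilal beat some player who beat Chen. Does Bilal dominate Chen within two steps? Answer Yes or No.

Bilal did not beat Chen directly.
Bilal beat Jamal, Quinn, Omar, Ivan. Of those, Jamal beat Chen.

Yes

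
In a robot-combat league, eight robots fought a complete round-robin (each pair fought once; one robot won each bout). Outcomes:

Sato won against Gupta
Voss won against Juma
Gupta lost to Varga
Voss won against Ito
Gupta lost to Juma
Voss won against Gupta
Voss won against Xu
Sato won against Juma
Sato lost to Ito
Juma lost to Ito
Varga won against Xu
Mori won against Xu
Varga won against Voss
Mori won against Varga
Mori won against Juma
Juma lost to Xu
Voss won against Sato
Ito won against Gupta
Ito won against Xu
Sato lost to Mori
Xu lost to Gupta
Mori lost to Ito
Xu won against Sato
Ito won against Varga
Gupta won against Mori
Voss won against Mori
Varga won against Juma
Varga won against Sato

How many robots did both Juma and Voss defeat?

Juma beat: Gupta.
Voss beat: Sato, Xu, Ito, Mori, Juma, Gupta.
Both beat: Gupta — 1.

1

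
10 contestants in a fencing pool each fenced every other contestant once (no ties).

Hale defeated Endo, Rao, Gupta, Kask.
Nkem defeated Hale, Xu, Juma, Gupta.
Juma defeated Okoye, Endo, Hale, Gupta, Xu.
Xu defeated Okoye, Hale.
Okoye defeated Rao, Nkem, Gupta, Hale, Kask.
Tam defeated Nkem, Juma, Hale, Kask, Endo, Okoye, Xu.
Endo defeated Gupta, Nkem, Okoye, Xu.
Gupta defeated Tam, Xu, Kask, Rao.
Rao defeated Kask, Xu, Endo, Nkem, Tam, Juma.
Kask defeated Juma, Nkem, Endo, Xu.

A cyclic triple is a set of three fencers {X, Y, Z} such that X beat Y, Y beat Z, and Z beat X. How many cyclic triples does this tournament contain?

33

Win totals: Rao 6, Juma 5, Tam 7, Xu 2, Nkem 4, Gupta 4, Hale 4, Kask 4, Endo 4, Okoye 5.
A fencer with w wins dominates both others in C(w,2) triples; summing gives 15 + 10 + 21 + 1 + 6 + 6 + 6 + 6 + 6 + 10 = 87 transitive triples.
Total triples C(10,3) = 120, so cyclic triples = 120 − 87 = 33.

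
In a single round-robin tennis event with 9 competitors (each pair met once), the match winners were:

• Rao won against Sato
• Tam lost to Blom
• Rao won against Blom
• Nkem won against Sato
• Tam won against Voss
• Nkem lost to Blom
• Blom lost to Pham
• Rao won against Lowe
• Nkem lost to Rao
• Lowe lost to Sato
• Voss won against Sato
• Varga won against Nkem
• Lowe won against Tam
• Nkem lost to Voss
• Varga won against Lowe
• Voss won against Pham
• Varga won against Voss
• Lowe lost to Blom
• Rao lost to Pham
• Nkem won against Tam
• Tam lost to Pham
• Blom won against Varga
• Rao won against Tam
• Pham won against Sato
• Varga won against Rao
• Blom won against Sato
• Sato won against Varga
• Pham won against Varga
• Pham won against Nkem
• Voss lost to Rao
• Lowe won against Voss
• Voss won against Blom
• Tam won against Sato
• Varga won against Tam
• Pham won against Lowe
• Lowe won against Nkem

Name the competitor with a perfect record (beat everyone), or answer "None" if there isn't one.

None

Highest win total is Pham with 7 (out of 8 possible).
Pham lost to Voss, so no competitor went undefeated.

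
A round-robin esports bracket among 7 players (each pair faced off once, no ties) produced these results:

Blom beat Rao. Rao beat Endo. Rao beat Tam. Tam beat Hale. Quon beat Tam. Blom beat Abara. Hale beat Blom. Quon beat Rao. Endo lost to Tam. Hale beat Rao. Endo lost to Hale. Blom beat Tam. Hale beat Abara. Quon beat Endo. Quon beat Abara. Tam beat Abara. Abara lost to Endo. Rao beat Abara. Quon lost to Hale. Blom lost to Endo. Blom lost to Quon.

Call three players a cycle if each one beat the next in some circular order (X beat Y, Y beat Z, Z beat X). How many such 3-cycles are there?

Win totals: Endo 2, Blom 3, Abara 0, Tam 3, Rao 3, Hale 5, Quon 5.
A player with w wins dominates both others in C(w,2) triples; summing gives 1 + 3 + 0 + 3 + 3 + 10 + 10 = 30 transitive triples.
Total triples C(7,3) = 35, so cyclic triples = 35 − 30 = 5.

5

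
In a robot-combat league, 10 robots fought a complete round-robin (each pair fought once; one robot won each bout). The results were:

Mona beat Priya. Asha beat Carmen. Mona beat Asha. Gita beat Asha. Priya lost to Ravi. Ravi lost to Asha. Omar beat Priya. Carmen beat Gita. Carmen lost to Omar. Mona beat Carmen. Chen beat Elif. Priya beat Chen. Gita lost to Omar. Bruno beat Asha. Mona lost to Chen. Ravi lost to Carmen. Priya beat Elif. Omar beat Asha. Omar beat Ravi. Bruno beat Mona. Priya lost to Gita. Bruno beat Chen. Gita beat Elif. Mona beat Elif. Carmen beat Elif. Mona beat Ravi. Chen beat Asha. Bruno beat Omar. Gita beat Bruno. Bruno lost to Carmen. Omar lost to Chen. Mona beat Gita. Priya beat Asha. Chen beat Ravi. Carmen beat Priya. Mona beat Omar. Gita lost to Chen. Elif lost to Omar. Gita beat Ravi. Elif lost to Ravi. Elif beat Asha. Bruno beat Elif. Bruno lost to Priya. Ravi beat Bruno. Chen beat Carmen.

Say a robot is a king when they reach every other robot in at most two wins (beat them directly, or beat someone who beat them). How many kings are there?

6

Omar cannot reach Mona in two steps.
Asha cannot reach Omar, Mona, Chen in two steps.
Ravi cannot reach Gita, Carmen in two steps.
Bruno reaches everyone (king).
Priya reaches everyone (king).
Gita reaches everyone (king).
Elif cannot reach Omar, Bruno, Priya, Gita, Mona, Chen in two steps.
Mona reaches everyone (king).
Chen reaches everyone (king).
Carmen reaches everyone (king).
Kings: Bruno, Priya, Gita, Mona, Chen, Carmen — 6.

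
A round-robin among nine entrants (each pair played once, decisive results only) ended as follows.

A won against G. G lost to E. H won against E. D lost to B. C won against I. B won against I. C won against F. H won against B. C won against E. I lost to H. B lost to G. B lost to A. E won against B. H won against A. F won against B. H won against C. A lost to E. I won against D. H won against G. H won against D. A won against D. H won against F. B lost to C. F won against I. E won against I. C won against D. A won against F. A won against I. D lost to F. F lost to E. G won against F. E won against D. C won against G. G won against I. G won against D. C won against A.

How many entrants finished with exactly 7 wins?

Win totals: A 5, B 2, C 7, D 0, E 6, F 3, G 4, H 8, I 1.
Exactly 7: C — 1 entrant.

1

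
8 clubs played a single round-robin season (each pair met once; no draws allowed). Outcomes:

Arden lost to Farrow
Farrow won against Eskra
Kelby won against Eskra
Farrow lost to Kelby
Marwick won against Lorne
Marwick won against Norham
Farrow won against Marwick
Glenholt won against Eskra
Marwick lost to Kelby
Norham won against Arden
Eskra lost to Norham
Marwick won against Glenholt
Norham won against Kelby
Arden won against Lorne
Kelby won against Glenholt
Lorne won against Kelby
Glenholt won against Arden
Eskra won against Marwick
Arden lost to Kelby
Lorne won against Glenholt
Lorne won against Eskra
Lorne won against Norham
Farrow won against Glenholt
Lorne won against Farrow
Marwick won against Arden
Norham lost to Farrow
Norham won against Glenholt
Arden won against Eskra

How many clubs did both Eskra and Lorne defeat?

0

Eskra beat: Marwick.
Lorne beat: Norham, Kelby, Farrow, Glenholt, Eskra.
No one was beaten by both.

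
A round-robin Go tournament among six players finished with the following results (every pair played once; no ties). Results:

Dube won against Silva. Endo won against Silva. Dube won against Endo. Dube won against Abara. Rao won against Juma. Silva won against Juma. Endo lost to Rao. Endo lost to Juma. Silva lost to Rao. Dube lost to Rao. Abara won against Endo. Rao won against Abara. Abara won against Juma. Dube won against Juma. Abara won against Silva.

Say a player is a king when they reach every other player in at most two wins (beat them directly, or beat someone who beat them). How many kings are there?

1

Juma cannot reach Rao, Dube, Abara in two steps.
Rao reaches everyone (king).
Endo cannot reach Rao, Dube, Abara in two steps.
Silva cannot reach Rao, Dube, Abara in two steps.
Dube cannot reach Rao in two steps.
Abara cannot reach Rao, Dube in two steps.
Kings: Rao — 1.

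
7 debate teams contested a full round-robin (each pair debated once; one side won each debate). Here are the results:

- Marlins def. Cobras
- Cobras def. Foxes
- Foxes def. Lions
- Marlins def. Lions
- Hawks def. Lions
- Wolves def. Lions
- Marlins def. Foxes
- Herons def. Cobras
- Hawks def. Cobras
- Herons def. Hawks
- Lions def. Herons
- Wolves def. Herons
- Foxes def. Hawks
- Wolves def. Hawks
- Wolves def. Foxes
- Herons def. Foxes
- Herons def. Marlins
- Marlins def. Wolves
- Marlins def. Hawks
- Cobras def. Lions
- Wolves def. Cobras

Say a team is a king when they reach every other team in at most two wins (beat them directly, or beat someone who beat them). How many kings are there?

3

Lions cannot reach Wolves in two steps.
Wolves reaches everyone (king).
Hawks cannot reach Wolves, Marlins in two steps.
Marlins reaches everyone (king).
Foxes cannot reach Wolves, Marlins in two steps.
Cobras cannot reach Wolves, Marlins in two steps.
Herons reaches everyone (king).
Kings: Wolves, Marlins, Herons — 3.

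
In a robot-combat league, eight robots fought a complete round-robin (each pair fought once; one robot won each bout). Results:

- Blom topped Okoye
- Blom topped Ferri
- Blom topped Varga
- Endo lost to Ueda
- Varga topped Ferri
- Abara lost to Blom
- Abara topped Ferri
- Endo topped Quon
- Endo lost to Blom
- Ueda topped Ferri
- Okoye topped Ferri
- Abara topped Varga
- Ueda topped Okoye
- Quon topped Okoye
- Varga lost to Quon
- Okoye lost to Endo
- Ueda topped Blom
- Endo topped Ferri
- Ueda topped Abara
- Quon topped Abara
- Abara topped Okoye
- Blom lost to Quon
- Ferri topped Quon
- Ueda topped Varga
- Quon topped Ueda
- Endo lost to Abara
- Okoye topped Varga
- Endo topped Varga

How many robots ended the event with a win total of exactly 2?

1

Win totals: Endo 4, Varga 1, Blom 5, Okoye 2, Ueda 6, Abara 4, Quon 5, Ferri 1.
Exactly 2: Okoye — 1 robot.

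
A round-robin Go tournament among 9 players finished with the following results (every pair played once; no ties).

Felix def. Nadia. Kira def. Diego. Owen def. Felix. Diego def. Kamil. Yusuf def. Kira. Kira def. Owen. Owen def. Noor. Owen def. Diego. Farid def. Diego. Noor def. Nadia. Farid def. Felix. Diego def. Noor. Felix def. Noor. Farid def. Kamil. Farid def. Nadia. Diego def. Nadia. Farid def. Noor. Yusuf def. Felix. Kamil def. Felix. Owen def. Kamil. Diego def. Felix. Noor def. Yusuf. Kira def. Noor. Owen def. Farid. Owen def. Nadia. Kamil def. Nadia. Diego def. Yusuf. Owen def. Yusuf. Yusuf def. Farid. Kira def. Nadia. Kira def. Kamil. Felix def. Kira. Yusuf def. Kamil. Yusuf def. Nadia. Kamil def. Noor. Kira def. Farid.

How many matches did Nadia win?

0

Nadia's results: beat no one; lost to Kamil, Kira, Diego, Farid, Felix, Noor, Owen, Yusuf.
That is 0 wins.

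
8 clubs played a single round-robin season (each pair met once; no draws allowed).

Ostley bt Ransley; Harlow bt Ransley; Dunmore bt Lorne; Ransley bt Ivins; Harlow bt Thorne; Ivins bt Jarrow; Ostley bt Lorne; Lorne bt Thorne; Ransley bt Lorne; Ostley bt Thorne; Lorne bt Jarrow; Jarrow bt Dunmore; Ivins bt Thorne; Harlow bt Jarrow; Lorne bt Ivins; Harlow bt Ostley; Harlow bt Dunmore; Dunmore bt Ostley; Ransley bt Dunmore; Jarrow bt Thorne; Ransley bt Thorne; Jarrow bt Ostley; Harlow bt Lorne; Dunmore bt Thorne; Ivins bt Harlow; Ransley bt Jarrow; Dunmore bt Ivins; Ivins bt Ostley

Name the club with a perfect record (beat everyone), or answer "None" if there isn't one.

Highest win total is Harlow with 6 (out of 7 possible).
Harlow lost to Ivins, so no club went undefeated.

None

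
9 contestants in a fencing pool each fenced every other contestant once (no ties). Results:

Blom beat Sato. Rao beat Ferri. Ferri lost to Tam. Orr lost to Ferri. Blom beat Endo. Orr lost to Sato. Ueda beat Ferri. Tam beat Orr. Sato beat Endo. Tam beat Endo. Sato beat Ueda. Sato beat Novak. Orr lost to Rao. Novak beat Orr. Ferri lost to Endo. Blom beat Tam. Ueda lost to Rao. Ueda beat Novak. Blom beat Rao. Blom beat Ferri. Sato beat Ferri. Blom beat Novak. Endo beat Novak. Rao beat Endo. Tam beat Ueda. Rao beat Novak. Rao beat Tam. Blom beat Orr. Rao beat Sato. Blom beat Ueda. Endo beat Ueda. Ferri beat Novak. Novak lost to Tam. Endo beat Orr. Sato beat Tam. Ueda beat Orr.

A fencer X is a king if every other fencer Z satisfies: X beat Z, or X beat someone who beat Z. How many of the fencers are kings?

Blom reaches everyone (king).
Endo cannot reach Blom, Rao, Sato, Tam in two steps.
Ferri cannot reach Blom, Endo, Rao, Ueda, Sato, Tam in two steps.
Orr cannot reach Blom, Endo, Ferri, Novak, Rao, Ueda, Sato, Tam in two steps.
Novak cannot reach Blom, Endo, Ferri, Rao, Ueda, Sato, Tam in two steps.
Rao cannot reach Blom in two steps.
Ueda cannot reach Blom, Endo, Rao, Sato, Tam in two steps.
Sato cannot reach Blom, Rao in two steps.
Tam cannot reach Blom, Rao, Sato in two steps.
Kings: Blom — 1.

1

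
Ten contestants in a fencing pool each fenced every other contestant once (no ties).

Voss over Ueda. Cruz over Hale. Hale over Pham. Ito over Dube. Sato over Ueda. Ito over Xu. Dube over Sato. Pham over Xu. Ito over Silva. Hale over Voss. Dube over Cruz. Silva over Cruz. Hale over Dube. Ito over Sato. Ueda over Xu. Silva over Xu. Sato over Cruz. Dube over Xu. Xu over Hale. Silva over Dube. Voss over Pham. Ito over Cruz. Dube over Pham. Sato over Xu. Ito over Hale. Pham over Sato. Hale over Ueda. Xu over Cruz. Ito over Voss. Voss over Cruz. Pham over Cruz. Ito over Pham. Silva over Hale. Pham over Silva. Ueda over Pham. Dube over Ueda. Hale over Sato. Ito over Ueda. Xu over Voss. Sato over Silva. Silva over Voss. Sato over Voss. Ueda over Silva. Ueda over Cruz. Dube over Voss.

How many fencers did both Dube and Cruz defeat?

0

Dube beat: Pham, Cruz, Xu, Ueda, Sato, Voss.
Cruz beat: Hale.
No one was beaten by both.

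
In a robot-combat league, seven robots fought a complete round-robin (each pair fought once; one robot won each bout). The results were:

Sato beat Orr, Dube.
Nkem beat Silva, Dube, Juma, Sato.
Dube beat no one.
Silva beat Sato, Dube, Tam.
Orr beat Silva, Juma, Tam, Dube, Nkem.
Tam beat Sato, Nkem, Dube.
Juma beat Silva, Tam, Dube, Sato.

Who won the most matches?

Win totals: Nkem 4, Sato 2, Silva 3, Juma 4, Orr 5, Tam 3, Dube 0.
Orr leads with 5 wins (next highest: 4).

Orr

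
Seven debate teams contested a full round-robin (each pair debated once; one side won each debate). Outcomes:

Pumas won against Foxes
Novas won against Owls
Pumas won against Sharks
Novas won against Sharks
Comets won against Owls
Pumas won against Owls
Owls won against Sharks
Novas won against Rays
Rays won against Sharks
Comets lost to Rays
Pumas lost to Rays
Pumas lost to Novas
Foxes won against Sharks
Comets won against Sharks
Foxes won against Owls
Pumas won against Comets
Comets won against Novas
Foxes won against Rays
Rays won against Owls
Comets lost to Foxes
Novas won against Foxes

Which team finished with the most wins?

Win totals: Owls 1, Comets 3, Rays 4, Pumas 4, Sharks 0, Foxes 4, Novas 5.
Novas leads with 5 wins (next highest: 4).

Novas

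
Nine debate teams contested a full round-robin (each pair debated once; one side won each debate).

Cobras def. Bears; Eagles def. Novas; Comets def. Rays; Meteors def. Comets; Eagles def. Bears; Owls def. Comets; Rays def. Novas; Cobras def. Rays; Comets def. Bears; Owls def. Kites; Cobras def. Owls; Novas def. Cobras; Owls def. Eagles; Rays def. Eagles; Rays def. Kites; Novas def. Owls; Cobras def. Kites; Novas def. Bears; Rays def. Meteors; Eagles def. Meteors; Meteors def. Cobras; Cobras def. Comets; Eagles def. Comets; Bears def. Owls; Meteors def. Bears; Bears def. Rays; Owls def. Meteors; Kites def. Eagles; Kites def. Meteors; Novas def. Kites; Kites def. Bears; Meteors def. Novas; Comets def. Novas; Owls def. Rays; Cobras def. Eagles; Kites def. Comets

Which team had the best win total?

Win totals: Eagles 4, Kites 4, Bears 2, Rays 4, Owls 5, Meteors 4, Cobras 6, Novas 4, Comets 3.
Cobras leads with 6 wins (next highest: 5).

Cobras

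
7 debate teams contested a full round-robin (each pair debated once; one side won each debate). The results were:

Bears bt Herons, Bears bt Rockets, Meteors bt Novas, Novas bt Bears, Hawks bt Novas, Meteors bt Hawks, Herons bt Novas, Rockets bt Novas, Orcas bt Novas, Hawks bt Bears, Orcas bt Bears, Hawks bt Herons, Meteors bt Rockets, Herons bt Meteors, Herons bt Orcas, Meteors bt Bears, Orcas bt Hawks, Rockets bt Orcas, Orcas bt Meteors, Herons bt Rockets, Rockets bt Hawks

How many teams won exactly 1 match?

Win totals: Novas 1, Rockets 3, Hawks 3, Orcas 4, Herons 4, Meteors 4, Bears 2.
Exactly 1: Novas — 1 team.

1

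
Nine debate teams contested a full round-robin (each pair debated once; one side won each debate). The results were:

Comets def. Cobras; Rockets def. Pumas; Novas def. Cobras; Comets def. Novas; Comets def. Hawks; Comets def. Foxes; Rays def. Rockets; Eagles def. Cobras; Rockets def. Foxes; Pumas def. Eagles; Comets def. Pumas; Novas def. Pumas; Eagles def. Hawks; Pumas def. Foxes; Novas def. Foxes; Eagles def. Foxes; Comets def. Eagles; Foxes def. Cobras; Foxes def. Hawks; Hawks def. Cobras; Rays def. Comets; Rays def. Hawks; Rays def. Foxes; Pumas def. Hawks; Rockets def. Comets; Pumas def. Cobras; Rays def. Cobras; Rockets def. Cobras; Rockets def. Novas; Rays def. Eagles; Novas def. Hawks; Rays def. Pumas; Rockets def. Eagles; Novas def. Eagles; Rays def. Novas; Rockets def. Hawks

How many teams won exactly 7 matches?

Win totals: Rays 8, Novas 5, Cobras 0, Hawks 1, Eagles 3, Pumas 4, Foxes 2, Comets 6, Rockets 7.
Exactly 7: Rockets — 1 team.

1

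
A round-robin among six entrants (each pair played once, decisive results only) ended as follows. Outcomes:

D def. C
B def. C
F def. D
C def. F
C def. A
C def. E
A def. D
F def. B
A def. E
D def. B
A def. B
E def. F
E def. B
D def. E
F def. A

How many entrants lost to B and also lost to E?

0

B beat: C.
E beat: B, F.
No one was beaten by both.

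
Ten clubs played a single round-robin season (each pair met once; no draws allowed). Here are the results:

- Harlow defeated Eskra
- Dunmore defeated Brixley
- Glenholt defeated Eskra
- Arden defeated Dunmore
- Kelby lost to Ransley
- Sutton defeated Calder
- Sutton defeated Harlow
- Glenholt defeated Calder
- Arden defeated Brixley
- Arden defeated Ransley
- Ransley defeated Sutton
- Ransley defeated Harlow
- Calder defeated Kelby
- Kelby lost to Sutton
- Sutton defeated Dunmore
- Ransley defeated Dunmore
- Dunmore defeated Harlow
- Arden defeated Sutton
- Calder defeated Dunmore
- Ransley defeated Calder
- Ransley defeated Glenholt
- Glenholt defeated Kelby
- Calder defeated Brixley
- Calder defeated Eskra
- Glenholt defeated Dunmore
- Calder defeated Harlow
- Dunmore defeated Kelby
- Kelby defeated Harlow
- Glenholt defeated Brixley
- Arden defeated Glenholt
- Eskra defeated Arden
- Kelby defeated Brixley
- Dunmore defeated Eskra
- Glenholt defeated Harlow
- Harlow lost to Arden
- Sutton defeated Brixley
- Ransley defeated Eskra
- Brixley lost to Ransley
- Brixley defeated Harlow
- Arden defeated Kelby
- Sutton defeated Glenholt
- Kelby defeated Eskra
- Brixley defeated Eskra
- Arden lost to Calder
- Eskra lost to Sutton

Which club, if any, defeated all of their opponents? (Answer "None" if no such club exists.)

None

Highest win total is Ransley with 8 (out of 9 possible).
Ransley lost to Arden, so no club went undefeated.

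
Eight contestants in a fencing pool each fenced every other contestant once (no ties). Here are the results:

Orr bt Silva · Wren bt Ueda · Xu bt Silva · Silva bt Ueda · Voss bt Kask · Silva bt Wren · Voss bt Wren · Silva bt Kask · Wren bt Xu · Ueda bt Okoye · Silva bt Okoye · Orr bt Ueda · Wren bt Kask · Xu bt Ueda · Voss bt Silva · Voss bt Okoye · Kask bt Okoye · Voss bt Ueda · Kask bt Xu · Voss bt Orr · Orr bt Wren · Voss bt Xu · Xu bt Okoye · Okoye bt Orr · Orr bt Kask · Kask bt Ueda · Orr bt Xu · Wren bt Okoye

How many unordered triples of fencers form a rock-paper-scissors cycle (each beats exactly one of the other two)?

7

Win totals: Silva 4, Wren 4, Ueda 1, Kask 3, Okoye 1, Xu 3, Voss 7, Orr 5.
A fencer with w wins dominates both others in C(w,2) triples; summing gives 6 + 6 + 0 + 3 + 0 + 3 + 21 + 10 = 49 transitive triples.
Total triples C(8,3) = 56, so cyclic triples = 56 − 49 = 7.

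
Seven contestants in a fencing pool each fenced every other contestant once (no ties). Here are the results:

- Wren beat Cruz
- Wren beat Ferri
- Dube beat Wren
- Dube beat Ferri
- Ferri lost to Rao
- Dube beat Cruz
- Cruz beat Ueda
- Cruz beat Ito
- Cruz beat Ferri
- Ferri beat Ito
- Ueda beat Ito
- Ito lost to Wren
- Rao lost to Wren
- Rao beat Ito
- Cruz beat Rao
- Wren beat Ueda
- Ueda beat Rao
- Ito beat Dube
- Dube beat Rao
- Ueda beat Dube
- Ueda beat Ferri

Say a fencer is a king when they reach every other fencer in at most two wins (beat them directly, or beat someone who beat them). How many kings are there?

3

Rao cannot reach Cruz, Wren, Ueda in two steps.
Ferri cannot reach Rao, Cruz, Wren, Ueda in two steps.
Dube reaches everyone (king).
Cruz cannot reach Wren in two steps.
Ito cannot reach Ueda in two steps.
Wren reaches everyone (king).
Ueda reaches everyone (king).
Kings: Dube, Wren, Ueda — 3.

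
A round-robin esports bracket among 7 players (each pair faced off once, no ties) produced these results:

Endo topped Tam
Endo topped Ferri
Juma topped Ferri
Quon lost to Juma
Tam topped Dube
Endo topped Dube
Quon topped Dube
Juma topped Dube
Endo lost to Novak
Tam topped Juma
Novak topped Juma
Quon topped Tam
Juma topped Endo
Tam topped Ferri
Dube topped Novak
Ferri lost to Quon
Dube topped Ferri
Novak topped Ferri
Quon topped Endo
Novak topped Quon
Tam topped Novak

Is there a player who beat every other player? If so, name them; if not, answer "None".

Highest win total is Tam with 4 (out of 6 possible).
Tam lost to Endo, Quon, so no player went undefeated.

None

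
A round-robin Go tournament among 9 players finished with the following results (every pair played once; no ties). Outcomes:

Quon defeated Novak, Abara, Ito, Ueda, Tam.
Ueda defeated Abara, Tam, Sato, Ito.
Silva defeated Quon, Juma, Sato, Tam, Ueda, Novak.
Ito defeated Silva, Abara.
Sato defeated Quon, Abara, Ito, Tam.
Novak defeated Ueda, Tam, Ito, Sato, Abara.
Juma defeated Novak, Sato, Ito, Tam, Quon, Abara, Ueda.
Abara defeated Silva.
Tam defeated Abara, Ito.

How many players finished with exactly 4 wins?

Win totals: Sato 4, Novak 5, Silva 6, Tam 2, Ito 2, Abara 1, Quon 5, Ueda 4, Juma 7.
Exactly 4: Sato, Ueda — 2 players.

2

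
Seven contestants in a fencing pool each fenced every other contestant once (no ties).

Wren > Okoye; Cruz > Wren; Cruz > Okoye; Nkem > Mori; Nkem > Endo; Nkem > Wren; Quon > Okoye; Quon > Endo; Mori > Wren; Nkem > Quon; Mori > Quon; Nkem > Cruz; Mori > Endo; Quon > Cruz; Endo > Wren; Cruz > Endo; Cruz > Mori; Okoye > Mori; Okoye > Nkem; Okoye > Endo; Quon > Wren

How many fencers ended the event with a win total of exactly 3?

Win totals: Mori 3, Nkem 5, Okoye 3, Quon 4, Wren 1, Endo 1, Cruz 4.
Exactly 3: Mori, Okoye — 2 fencers.

2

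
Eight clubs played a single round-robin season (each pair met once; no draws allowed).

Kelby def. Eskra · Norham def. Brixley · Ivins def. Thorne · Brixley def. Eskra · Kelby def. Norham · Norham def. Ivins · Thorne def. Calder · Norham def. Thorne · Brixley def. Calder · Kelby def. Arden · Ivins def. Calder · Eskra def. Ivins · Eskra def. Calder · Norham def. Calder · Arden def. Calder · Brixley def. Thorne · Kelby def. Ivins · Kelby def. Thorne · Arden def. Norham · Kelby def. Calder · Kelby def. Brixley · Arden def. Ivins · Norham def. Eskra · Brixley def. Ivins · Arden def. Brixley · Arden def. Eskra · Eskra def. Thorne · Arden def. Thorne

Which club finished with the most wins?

Kelby

Win totals: Calder 0, Eskra 3, Ivins 2, Brixley 4, Norham 5, Thorne 1, Kelby 7, Arden 6.
Kelby leads with 7 wins (next highest: 6).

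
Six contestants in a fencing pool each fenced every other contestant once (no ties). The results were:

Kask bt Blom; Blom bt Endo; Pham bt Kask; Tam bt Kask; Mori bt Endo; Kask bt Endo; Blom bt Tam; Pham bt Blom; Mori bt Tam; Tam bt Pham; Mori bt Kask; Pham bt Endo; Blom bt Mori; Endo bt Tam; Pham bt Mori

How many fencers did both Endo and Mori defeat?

1

Endo beat: Tam.
Mori beat: Endo, Kask, Tam.
Both beat: Tam — 1.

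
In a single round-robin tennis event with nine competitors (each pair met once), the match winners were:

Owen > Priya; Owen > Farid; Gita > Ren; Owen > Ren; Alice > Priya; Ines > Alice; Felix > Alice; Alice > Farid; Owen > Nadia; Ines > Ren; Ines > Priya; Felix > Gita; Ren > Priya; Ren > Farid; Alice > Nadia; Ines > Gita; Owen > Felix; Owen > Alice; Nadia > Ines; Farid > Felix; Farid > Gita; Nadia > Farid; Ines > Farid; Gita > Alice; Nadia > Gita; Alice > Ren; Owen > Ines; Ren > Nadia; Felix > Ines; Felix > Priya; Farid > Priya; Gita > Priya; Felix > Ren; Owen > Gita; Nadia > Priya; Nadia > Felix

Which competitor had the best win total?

Win totals: Owen 8, Farid 3, Ren 3, Alice 4, Nadia 5, Ines 5, Priya 0, Gita 3, Felix 5.
Owen leads with 8 wins (next highest: 5).

Owen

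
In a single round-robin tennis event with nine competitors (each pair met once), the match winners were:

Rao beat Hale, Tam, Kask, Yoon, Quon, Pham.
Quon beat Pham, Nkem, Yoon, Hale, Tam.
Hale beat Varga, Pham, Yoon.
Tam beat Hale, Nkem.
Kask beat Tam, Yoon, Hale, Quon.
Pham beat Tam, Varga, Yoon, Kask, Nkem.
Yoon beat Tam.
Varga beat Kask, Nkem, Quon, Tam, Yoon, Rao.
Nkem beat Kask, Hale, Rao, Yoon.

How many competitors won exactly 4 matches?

Win totals: Varga 6, Tam 2, Kask 4, Pham 5, Rao 6, Quon 5, Yoon 1, Hale 3, Nkem 4.
Exactly 4: Kask, Nkem — 2 competitors.

2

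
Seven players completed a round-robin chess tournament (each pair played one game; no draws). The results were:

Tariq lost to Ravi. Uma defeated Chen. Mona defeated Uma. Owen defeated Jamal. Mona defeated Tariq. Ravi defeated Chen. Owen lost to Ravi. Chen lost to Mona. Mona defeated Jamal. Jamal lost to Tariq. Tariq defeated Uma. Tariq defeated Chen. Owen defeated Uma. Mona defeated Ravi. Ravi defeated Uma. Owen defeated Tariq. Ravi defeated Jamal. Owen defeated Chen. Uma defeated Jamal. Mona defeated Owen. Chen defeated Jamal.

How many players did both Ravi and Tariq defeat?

Ravi beat: Uma, Owen, Jamal, Tariq, Chen.
Tariq beat: Uma, Jamal, Chen.
Both beat: Uma, Jamal, Chen — 3.

3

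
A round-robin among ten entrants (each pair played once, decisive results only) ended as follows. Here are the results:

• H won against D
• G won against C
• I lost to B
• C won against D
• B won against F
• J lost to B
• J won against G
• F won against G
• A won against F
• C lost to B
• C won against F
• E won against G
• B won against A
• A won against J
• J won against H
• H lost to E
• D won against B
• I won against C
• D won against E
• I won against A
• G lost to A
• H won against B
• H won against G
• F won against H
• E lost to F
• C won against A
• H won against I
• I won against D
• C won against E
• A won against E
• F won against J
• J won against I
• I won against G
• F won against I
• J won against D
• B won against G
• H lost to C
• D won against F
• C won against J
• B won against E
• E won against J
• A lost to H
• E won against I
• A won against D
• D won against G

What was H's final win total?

5

H's results: beat A, B, D, G, I; lost to C, E, F, J.
That is 5 wins.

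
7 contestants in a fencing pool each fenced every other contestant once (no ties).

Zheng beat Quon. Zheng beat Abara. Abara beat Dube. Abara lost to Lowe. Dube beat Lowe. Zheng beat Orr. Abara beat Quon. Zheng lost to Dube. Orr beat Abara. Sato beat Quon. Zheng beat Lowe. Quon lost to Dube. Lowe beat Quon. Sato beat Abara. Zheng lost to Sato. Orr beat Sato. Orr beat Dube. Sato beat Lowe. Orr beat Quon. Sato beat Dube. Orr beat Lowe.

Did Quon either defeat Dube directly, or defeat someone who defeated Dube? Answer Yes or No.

Quon did not beat Dube directly.
Quon beat no one, so there is no intermediate fencer.

No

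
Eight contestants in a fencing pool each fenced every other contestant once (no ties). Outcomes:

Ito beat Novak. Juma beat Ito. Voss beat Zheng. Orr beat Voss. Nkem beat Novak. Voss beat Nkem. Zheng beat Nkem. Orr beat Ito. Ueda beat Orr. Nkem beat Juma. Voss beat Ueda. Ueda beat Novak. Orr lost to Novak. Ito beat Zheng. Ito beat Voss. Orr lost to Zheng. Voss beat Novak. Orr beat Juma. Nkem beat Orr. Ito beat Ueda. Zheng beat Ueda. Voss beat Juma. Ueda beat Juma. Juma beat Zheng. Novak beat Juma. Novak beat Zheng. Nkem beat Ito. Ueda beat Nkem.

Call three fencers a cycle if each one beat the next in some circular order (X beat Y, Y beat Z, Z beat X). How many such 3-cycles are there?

18

Win totals: Orr 3, Zheng 3, Ueda 4, Ito 4, Novak 3, Nkem 4, Voss 5, Juma 2.
A fencer with w wins dominates both others in C(w,2) triples; summing gives 3 + 3 + 6 + 6 + 3 + 6 + 10 + 1 = 38 transitive triples.
Total triples C(8,3) = 56, so cyclic triples = 56 − 38 = 18.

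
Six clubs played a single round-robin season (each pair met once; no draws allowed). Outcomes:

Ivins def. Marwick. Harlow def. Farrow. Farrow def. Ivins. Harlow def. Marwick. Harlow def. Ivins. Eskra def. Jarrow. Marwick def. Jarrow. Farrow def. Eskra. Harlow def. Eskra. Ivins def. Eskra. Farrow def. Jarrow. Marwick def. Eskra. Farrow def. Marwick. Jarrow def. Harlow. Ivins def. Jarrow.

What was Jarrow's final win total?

Jarrow's results: beat Harlow; lost to Eskra, Farrow, Marwick, Ivins.
That is 1 win.

1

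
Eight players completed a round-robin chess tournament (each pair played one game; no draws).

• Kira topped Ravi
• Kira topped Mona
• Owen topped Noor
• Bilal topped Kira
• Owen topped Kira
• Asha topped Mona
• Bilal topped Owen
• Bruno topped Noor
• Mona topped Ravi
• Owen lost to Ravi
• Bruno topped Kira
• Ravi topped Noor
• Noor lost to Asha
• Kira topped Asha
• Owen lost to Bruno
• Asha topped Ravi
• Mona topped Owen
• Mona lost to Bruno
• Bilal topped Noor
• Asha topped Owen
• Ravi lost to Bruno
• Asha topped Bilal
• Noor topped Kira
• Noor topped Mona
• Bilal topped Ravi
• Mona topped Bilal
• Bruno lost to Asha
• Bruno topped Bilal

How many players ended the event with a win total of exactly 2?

3

Win totals: Noor 2, Kira 3, Bruno 6, Ravi 2, Owen 2, Mona 3, Bilal 4, Asha 6.
Exactly 2: Noor, Ravi, Owen — 3 players.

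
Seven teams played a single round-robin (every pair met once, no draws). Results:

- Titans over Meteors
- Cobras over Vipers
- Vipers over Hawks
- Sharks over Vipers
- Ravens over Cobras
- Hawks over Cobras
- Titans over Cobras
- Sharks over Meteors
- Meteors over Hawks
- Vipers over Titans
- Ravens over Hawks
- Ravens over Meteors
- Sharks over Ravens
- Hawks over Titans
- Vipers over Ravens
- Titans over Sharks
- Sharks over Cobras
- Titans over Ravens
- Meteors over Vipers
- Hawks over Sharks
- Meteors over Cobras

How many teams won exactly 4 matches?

Win totals: Hawks 3, Sharks 4, Vipers 3, Ravens 3, Titans 4, Meteors 3, Cobras 1.
Exactly 4: Sharks, Titans — 2 teams.

2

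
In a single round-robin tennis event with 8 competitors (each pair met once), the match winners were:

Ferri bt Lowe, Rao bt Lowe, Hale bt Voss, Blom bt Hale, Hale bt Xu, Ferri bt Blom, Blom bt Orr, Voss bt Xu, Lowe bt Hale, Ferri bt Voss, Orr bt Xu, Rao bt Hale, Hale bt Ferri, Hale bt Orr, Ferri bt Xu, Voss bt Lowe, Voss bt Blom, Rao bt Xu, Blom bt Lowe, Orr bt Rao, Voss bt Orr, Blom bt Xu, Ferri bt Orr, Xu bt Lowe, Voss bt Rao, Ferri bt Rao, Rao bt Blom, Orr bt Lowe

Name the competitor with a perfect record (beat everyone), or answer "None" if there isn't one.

Highest win total is Ferri with 6 (out of 7 possible).
Ferri lost to Hale, so no competitor went undefeated.

None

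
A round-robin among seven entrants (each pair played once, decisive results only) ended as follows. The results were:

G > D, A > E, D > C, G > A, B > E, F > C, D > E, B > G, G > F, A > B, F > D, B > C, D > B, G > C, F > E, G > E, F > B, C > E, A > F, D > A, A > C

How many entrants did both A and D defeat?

A beat: B, C, E, F.
D beat: A, B, C, E.
Both beat: B, C, E — 3.

3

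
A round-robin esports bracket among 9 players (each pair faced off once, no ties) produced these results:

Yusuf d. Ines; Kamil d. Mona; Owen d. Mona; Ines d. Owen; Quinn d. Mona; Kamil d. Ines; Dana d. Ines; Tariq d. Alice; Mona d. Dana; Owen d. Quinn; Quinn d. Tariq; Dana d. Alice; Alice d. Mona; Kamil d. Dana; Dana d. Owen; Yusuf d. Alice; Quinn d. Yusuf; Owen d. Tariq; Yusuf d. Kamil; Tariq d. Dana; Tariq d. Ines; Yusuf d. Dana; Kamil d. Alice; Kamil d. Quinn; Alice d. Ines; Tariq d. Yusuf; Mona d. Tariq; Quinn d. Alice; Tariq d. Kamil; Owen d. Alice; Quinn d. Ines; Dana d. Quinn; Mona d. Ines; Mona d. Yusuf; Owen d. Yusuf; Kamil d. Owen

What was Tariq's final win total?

5

Tariq's results: beat Dana, Ines, Yusuf, Kamil, Alice; lost to Mona, Quinn, Owen.
That is 5 wins.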